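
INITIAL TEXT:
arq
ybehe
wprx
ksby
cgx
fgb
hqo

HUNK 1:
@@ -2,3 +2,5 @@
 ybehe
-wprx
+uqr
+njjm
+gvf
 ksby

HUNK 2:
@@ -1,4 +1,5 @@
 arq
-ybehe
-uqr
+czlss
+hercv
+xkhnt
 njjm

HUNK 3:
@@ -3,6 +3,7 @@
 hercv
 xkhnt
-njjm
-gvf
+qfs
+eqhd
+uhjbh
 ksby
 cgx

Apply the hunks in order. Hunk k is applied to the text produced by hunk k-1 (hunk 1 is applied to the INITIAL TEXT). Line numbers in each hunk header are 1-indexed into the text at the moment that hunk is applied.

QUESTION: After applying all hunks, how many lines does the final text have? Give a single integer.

Answer: 11

Derivation:
Hunk 1: at line 2 remove [wprx] add [uqr,njjm,gvf] -> 9 lines: arq ybehe uqr njjm gvf ksby cgx fgb hqo
Hunk 2: at line 1 remove [ybehe,uqr] add [czlss,hercv,xkhnt] -> 10 lines: arq czlss hercv xkhnt njjm gvf ksby cgx fgb hqo
Hunk 3: at line 3 remove [njjm,gvf] add [qfs,eqhd,uhjbh] -> 11 lines: arq czlss hercv xkhnt qfs eqhd uhjbh ksby cgx fgb hqo
Final line count: 11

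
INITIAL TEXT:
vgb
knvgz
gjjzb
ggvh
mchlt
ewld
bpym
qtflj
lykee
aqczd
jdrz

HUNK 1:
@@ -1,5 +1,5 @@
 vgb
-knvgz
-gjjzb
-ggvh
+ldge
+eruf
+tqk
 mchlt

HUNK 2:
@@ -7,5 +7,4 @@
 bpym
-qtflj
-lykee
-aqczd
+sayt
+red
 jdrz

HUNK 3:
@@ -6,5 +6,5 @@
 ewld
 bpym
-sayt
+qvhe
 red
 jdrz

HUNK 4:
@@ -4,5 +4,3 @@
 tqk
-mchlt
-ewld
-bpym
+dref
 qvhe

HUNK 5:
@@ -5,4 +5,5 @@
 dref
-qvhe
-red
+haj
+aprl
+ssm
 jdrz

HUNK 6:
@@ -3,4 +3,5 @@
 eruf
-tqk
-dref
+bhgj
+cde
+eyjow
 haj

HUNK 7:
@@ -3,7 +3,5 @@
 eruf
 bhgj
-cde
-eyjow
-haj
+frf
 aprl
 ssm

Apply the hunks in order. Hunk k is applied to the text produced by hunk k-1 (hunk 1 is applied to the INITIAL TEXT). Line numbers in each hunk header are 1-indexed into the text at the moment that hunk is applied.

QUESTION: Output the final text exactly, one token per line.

Answer: vgb
ldge
eruf
bhgj
frf
aprl
ssm
jdrz

Derivation:
Hunk 1: at line 1 remove [knvgz,gjjzb,ggvh] add [ldge,eruf,tqk] -> 11 lines: vgb ldge eruf tqk mchlt ewld bpym qtflj lykee aqczd jdrz
Hunk 2: at line 7 remove [qtflj,lykee,aqczd] add [sayt,red] -> 10 lines: vgb ldge eruf tqk mchlt ewld bpym sayt red jdrz
Hunk 3: at line 6 remove [sayt] add [qvhe] -> 10 lines: vgb ldge eruf tqk mchlt ewld bpym qvhe red jdrz
Hunk 4: at line 4 remove [mchlt,ewld,bpym] add [dref] -> 8 lines: vgb ldge eruf tqk dref qvhe red jdrz
Hunk 5: at line 5 remove [qvhe,red] add [haj,aprl,ssm] -> 9 lines: vgb ldge eruf tqk dref haj aprl ssm jdrz
Hunk 6: at line 3 remove [tqk,dref] add [bhgj,cde,eyjow] -> 10 lines: vgb ldge eruf bhgj cde eyjow haj aprl ssm jdrz
Hunk 7: at line 3 remove [cde,eyjow,haj] add [frf] -> 8 lines: vgb ldge eruf bhgj frf aprl ssm jdrz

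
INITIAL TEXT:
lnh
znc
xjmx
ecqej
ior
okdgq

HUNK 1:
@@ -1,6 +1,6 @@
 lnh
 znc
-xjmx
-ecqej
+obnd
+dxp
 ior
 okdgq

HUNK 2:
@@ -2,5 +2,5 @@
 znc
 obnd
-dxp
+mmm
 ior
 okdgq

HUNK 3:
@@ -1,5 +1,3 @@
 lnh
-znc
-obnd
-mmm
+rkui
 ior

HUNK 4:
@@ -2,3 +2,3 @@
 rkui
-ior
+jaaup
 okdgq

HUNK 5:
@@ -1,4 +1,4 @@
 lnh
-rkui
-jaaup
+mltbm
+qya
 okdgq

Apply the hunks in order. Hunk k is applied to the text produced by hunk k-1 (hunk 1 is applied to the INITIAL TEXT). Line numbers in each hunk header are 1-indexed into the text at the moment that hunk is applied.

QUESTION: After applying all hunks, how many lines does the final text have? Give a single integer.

Hunk 1: at line 1 remove [xjmx,ecqej] add [obnd,dxp] -> 6 lines: lnh znc obnd dxp ior okdgq
Hunk 2: at line 2 remove [dxp] add [mmm] -> 6 lines: lnh znc obnd mmm ior okdgq
Hunk 3: at line 1 remove [znc,obnd,mmm] add [rkui] -> 4 lines: lnh rkui ior okdgq
Hunk 4: at line 2 remove [ior] add [jaaup] -> 4 lines: lnh rkui jaaup okdgq
Hunk 5: at line 1 remove [rkui,jaaup] add [mltbm,qya] -> 4 lines: lnh mltbm qya okdgq
Final line count: 4

Answer: 4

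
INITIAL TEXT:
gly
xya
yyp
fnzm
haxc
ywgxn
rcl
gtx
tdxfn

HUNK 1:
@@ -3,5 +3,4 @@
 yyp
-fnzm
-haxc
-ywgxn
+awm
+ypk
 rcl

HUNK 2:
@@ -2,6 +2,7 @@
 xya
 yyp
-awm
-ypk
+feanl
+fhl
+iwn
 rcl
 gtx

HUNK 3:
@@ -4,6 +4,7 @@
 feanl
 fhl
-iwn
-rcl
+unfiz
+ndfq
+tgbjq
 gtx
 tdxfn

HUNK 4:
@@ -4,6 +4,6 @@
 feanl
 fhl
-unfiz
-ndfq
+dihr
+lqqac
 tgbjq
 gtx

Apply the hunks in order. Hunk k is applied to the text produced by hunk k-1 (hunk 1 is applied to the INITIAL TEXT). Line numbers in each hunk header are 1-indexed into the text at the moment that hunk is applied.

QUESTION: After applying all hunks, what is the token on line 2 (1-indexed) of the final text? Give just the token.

Answer: xya

Derivation:
Hunk 1: at line 3 remove [fnzm,haxc,ywgxn] add [awm,ypk] -> 8 lines: gly xya yyp awm ypk rcl gtx tdxfn
Hunk 2: at line 2 remove [awm,ypk] add [feanl,fhl,iwn] -> 9 lines: gly xya yyp feanl fhl iwn rcl gtx tdxfn
Hunk 3: at line 4 remove [iwn,rcl] add [unfiz,ndfq,tgbjq] -> 10 lines: gly xya yyp feanl fhl unfiz ndfq tgbjq gtx tdxfn
Hunk 4: at line 4 remove [unfiz,ndfq] add [dihr,lqqac] -> 10 lines: gly xya yyp feanl fhl dihr lqqac tgbjq gtx tdxfn
Final line 2: xya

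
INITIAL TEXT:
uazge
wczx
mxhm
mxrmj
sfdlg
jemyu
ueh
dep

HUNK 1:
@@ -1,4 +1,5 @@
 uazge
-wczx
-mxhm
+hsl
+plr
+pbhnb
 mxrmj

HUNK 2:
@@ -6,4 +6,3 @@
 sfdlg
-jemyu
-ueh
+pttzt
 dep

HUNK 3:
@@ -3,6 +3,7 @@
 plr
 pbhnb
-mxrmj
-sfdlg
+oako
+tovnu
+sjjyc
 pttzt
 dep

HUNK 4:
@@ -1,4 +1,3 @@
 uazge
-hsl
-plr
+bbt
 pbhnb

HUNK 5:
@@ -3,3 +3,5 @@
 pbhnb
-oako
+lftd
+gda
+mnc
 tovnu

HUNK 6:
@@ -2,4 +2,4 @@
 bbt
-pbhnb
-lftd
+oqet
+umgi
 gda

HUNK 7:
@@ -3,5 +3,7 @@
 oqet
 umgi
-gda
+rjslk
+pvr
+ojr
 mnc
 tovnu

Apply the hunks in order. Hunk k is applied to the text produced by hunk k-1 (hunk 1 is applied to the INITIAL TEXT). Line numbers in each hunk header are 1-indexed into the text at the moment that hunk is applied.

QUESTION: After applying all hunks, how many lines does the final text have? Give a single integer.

Answer: 12

Derivation:
Hunk 1: at line 1 remove [wczx,mxhm] add [hsl,plr,pbhnb] -> 9 lines: uazge hsl plr pbhnb mxrmj sfdlg jemyu ueh dep
Hunk 2: at line 6 remove [jemyu,ueh] add [pttzt] -> 8 lines: uazge hsl plr pbhnb mxrmj sfdlg pttzt dep
Hunk 3: at line 3 remove [mxrmj,sfdlg] add [oako,tovnu,sjjyc] -> 9 lines: uazge hsl plr pbhnb oako tovnu sjjyc pttzt dep
Hunk 4: at line 1 remove [hsl,plr] add [bbt] -> 8 lines: uazge bbt pbhnb oako tovnu sjjyc pttzt dep
Hunk 5: at line 3 remove [oako] add [lftd,gda,mnc] -> 10 lines: uazge bbt pbhnb lftd gda mnc tovnu sjjyc pttzt dep
Hunk 6: at line 2 remove [pbhnb,lftd] add [oqet,umgi] -> 10 lines: uazge bbt oqet umgi gda mnc tovnu sjjyc pttzt dep
Hunk 7: at line 3 remove [gda] add [rjslk,pvr,ojr] -> 12 lines: uazge bbt oqet umgi rjslk pvr ojr mnc tovnu sjjyc pttzt dep
Final line count: 12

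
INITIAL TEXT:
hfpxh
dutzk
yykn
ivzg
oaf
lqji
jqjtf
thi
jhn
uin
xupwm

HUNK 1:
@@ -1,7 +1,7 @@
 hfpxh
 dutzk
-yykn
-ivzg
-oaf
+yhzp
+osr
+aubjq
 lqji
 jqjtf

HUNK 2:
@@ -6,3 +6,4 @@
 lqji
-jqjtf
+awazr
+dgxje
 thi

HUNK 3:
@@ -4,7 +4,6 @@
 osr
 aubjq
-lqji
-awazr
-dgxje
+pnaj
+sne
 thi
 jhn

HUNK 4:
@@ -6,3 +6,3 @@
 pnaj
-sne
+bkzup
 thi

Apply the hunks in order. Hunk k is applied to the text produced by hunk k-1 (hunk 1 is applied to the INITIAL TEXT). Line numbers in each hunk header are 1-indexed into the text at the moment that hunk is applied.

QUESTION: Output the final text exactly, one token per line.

Hunk 1: at line 1 remove [yykn,ivzg,oaf] add [yhzp,osr,aubjq] -> 11 lines: hfpxh dutzk yhzp osr aubjq lqji jqjtf thi jhn uin xupwm
Hunk 2: at line 6 remove [jqjtf] add [awazr,dgxje] -> 12 lines: hfpxh dutzk yhzp osr aubjq lqji awazr dgxje thi jhn uin xupwm
Hunk 3: at line 4 remove [lqji,awazr,dgxje] add [pnaj,sne] -> 11 lines: hfpxh dutzk yhzp osr aubjq pnaj sne thi jhn uin xupwm
Hunk 4: at line 6 remove [sne] add [bkzup] -> 11 lines: hfpxh dutzk yhzp osr aubjq pnaj bkzup thi jhn uin xupwm

Answer: hfpxh
dutzk
yhzp
osr
aubjq
pnaj
bkzup
thi
jhn
uin
xupwm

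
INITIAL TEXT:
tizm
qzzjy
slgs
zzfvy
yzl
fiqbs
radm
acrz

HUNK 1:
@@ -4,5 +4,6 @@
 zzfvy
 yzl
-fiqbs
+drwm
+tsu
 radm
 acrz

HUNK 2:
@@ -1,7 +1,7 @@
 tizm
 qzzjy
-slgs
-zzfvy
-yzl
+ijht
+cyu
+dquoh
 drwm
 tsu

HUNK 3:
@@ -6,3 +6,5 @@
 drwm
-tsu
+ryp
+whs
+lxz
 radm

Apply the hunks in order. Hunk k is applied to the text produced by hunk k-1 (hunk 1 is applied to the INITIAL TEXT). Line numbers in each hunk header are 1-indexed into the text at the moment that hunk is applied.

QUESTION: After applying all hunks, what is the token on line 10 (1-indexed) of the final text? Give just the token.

Answer: radm

Derivation:
Hunk 1: at line 4 remove [fiqbs] add [drwm,tsu] -> 9 lines: tizm qzzjy slgs zzfvy yzl drwm tsu radm acrz
Hunk 2: at line 1 remove [slgs,zzfvy,yzl] add [ijht,cyu,dquoh] -> 9 lines: tizm qzzjy ijht cyu dquoh drwm tsu radm acrz
Hunk 3: at line 6 remove [tsu] add [ryp,whs,lxz] -> 11 lines: tizm qzzjy ijht cyu dquoh drwm ryp whs lxz radm acrz
Final line 10: radm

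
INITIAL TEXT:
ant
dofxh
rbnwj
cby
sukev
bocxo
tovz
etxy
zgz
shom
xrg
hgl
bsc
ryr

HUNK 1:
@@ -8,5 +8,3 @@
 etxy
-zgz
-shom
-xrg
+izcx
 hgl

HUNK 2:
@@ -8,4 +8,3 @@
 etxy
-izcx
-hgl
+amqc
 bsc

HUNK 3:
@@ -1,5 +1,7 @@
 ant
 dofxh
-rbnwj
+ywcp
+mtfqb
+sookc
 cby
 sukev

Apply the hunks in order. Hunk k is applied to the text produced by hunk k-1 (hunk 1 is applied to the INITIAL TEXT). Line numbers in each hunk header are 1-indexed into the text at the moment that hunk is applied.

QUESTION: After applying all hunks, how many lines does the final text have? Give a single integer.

Hunk 1: at line 8 remove [zgz,shom,xrg] add [izcx] -> 12 lines: ant dofxh rbnwj cby sukev bocxo tovz etxy izcx hgl bsc ryr
Hunk 2: at line 8 remove [izcx,hgl] add [amqc] -> 11 lines: ant dofxh rbnwj cby sukev bocxo tovz etxy amqc bsc ryr
Hunk 3: at line 1 remove [rbnwj] add [ywcp,mtfqb,sookc] -> 13 lines: ant dofxh ywcp mtfqb sookc cby sukev bocxo tovz etxy amqc bsc ryr
Final line count: 13

Answer: 13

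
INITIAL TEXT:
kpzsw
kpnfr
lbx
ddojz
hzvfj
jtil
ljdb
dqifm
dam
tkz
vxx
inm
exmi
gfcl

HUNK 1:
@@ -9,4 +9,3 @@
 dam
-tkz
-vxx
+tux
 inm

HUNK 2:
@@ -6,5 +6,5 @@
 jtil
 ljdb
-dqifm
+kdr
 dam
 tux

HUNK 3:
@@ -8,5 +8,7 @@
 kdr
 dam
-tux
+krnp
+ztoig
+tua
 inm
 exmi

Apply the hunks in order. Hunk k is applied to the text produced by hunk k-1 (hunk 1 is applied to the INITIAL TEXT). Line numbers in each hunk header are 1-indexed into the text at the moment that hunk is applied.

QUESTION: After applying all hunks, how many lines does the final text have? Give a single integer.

Hunk 1: at line 9 remove [tkz,vxx] add [tux] -> 13 lines: kpzsw kpnfr lbx ddojz hzvfj jtil ljdb dqifm dam tux inm exmi gfcl
Hunk 2: at line 6 remove [dqifm] add [kdr] -> 13 lines: kpzsw kpnfr lbx ddojz hzvfj jtil ljdb kdr dam tux inm exmi gfcl
Hunk 3: at line 8 remove [tux] add [krnp,ztoig,tua] -> 15 lines: kpzsw kpnfr lbx ddojz hzvfj jtil ljdb kdr dam krnp ztoig tua inm exmi gfcl
Final line count: 15

Answer: 15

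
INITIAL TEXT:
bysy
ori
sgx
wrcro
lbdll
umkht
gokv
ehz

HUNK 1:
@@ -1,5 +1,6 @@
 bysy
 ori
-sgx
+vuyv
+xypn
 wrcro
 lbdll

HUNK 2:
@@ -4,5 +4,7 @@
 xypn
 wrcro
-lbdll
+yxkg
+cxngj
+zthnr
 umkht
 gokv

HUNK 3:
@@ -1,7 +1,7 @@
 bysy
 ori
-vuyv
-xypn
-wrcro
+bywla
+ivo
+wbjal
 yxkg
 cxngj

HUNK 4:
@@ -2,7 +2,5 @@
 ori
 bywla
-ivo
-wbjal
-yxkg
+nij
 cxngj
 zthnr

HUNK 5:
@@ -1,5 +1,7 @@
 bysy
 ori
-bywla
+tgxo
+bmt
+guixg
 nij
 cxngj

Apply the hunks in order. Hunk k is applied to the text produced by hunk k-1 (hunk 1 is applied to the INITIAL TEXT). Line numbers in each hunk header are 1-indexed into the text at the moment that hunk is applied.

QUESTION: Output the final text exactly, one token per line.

Answer: bysy
ori
tgxo
bmt
guixg
nij
cxngj
zthnr
umkht
gokv
ehz

Derivation:
Hunk 1: at line 1 remove [sgx] add [vuyv,xypn] -> 9 lines: bysy ori vuyv xypn wrcro lbdll umkht gokv ehz
Hunk 2: at line 4 remove [lbdll] add [yxkg,cxngj,zthnr] -> 11 lines: bysy ori vuyv xypn wrcro yxkg cxngj zthnr umkht gokv ehz
Hunk 3: at line 1 remove [vuyv,xypn,wrcro] add [bywla,ivo,wbjal] -> 11 lines: bysy ori bywla ivo wbjal yxkg cxngj zthnr umkht gokv ehz
Hunk 4: at line 2 remove [ivo,wbjal,yxkg] add [nij] -> 9 lines: bysy ori bywla nij cxngj zthnr umkht gokv ehz
Hunk 5: at line 1 remove [bywla] add [tgxo,bmt,guixg] -> 11 lines: bysy ori tgxo bmt guixg nij cxngj zthnr umkht gokv ehz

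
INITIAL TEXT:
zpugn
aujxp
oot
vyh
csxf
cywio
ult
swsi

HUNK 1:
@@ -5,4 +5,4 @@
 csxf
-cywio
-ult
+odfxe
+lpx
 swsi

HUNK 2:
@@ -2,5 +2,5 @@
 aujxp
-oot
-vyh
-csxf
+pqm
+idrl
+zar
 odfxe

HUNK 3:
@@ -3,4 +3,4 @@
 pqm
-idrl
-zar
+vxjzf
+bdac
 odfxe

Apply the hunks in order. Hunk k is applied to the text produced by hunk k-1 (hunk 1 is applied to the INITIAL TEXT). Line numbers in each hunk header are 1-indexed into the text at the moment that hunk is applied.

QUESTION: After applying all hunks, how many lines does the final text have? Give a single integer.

Hunk 1: at line 5 remove [cywio,ult] add [odfxe,lpx] -> 8 lines: zpugn aujxp oot vyh csxf odfxe lpx swsi
Hunk 2: at line 2 remove [oot,vyh,csxf] add [pqm,idrl,zar] -> 8 lines: zpugn aujxp pqm idrl zar odfxe lpx swsi
Hunk 3: at line 3 remove [idrl,zar] add [vxjzf,bdac] -> 8 lines: zpugn aujxp pqm vxjzf bdac odfxe lpx swsi
Final line count: 8

Answer: 8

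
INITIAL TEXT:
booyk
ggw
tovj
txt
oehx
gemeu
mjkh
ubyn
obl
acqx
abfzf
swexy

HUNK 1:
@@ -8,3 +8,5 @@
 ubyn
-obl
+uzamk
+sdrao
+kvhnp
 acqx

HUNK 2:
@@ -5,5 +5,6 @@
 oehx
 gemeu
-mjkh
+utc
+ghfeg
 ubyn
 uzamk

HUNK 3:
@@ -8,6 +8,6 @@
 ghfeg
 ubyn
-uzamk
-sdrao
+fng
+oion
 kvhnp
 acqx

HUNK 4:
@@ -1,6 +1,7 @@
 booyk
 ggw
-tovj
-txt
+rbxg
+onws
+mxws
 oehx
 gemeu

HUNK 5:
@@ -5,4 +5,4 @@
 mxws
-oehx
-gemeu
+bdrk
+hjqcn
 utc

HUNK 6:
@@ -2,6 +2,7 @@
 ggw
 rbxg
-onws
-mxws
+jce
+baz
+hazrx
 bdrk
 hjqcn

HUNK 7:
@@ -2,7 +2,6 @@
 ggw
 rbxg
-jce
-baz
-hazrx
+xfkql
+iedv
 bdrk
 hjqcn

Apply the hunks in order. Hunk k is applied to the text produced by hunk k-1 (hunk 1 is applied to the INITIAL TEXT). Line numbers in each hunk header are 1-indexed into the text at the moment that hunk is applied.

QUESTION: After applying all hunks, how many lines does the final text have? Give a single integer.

Answer: 16

Derivation:
Hunk 1: at line 8 remove [obl] add [uzamk,sdrao,kvhnp] -> 14 lines: booyk ggw tovj txt oehx gemeu mjkh ubyn uzamk sdrao kvhnp acqx abfzf swexy
Hunk 2: at line 5 remove [mjkh] add [utc,ghfeg] -> 15 lines: booyk ggw tovj txt oehx gemeu utc ghfeg ubyn uzamk sdrao kvhnp acqx abfzf swexy
Hunk 3: at line 8 remove [uzamk,sdrao] add [fng,oion] -> 15 lines: booyk ggw tovj txt oehx gemeu utc ghfeg ubyn fng oion kvhnp acqx abfzf swexy
Hunk 4: at line 1 remove [tovj,txt] add [rbxg,onws,mxws] -> 16 lines: booyk ggw rbxg onws mxws oehx gemeu utc ghfeg ubyn fng oion kvhnp acqx abfzf swexy
Hunk 5: at line 5 remove [oehx,gemeu] add [bdrk,hjqcn] -> 16 lines: booyk ggw rbxg onws mxws bdrk hjqcn utc ghfeg ubyn fng oion kvhnp acqx abfzf swexy
Hunk 6: at line 2 remove [onws,mxws] add [jce,baz,hazrx] -> 17 lines: booyk ggw rbxg jce baz hazrx bdrk hjqcn utc ghfeg ubyn fng oion kvhnp acqx abfzf swexy
Hunk 7: at line 2 remove [jce,baz,hazrx] add [xfkql,iedv] -> 16 lines: booyk ggw rbxg xfkql iedv bdrk hjqcn utc ghfeg ubyn fng oion kvhnp acqx abfzf swexy
Final line count: 16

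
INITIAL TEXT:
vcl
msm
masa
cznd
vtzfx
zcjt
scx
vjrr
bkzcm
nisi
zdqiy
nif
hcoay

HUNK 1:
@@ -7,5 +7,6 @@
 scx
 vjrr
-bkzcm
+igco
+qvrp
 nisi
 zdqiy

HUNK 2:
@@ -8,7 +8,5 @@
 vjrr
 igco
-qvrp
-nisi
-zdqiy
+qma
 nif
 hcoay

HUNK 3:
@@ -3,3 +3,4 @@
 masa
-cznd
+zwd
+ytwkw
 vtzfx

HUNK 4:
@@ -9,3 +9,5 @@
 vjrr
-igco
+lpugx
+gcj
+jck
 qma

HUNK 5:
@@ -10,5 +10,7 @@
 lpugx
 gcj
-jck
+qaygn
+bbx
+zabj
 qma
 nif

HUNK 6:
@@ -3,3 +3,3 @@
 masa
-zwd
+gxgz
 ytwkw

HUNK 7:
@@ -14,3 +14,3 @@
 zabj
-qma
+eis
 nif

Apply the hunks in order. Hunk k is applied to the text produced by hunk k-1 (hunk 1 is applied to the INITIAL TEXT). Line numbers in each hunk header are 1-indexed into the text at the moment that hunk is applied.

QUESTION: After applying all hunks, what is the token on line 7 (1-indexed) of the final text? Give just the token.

Answer: zcjt

Derivation:
Hunk 1: at line 7 remove [bkzcm] add [igco,qvrp] -> 14 lines: vcl msm masa cznd vtzfx zcjt scx vjrr igco qvrp nisi zdqiy nif hcoay
Hunk 2: at line 8 remove [qvrp,nisi,zdqiy] add [qma] -> 12 lines: vcl msm masa cznd vtzfx zcjt scx vjrr igco qma nif hcoay
Hunk 3: at line 3 remove [cznd] add [zwd,ytwkw] -> 13 lines: vcl msm masa zwd ytwkw vtzfx zcjt scx vjrr igco qma nif hcoay
Hunk 4: at line 9 remove [igco] add [lpugx,gcj,jck] -> 15 lines: vcl msm masa zwd ytwkw vtzfx zcjt scx vjrr lpugx gcj jck qma nif hcoay
Hunk 5: at line 10 remove [jck] add [qaygn,bbx,zabj] -> 17 lines: vcl msm masa zwd ytwkw vtzfx zcjt scx vjrr lpugx gcj qaygn bbx zabj qma nif hcoay
Hunk 6: at line 3 remove [zwd] add [gxgz] -> 17 lines: vcl msm masa gxgz ytwkw vtzfx zcjt scx vjrr lpugx gcj qaygn bbx zabj qma nif hcoay
Hunk 7: at line 14 remove [qma] add [eis] -> 17 lines: vcl msm masa gxgz ytwkw vtzfx zcjt scx vjrr lpugx gcj qaygn bbx zabj eis nif hcoay
Final line 7: zcjt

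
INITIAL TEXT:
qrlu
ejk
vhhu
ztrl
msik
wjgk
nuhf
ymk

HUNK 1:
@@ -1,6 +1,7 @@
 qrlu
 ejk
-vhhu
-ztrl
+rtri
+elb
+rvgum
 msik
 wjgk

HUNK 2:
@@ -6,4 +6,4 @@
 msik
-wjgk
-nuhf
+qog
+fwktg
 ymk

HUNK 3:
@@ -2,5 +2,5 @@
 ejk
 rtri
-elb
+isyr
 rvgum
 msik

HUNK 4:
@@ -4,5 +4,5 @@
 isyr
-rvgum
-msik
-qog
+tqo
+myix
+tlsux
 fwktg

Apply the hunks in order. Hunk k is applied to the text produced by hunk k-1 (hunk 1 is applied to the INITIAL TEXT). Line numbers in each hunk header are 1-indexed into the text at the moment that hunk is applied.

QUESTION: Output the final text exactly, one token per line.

Answer: qrlu
ejk
rtri
isyr
tqo
myix
tlsux
fwktg
ymk

Derivation:
Hunk 1: at line 1 remove [vhhu,ztrl] add [rtri,elb,rvgum] -> 9 lines: qrlu ejk rtri elb rvgum msik wjgk nuhf ymk
Hunk 2: at line 6 remove [wjgk,nuhf] add [qog,fwktg] -> 9 lines: qrlu ejk rtri elb rvgum msik qog fwktg ymk
Hunk 3: at line 2 remove [elb] add [isyr] -> 9 lines: qrlu ejk rtri isyr rvgum msik qog fwktg ymk
Hunk 4: at line 4 remove [rvgum,msik,qog] add [tqo,myix,tlsux] -> 9 lines: qrlu ejk rtri isyr tqo myix tlsux fwktg ymk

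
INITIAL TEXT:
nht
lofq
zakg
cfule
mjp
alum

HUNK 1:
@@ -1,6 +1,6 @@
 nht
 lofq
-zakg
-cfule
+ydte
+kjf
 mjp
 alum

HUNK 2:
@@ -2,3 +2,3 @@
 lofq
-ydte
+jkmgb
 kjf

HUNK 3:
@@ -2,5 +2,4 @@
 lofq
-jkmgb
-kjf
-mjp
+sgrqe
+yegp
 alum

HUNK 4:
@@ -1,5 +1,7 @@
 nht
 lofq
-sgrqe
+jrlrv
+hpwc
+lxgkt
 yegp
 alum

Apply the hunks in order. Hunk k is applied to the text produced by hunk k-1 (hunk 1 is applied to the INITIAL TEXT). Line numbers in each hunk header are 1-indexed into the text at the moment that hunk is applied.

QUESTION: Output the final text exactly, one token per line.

Hunk 1: at line 1 remove [zakg,cfule] add [ydte,kjf] -> 6 lines: nht lofq ydte kjf mjp alum
Hunk 2: at line 2 remove [ydte] add [jkmgb] -> 6 lines: nht lofq jkmgb kjf mjp alum
Hunk 3: at line 2 remove [jkmgb,kjf,mjp] add [sgrqe,yegp] -> 5 lines: nht lofq sgrqe yegp alum
Hunk 4: at line 1 remove [sgrqe] add [jrlrv,hpwc,lxgkt] -> 7 lines: nht lofq jrlrv hpwc lxgkt yegp alum

Answer: nht
lofq
jrlrv
hpwc
lxgkt
yegp
alum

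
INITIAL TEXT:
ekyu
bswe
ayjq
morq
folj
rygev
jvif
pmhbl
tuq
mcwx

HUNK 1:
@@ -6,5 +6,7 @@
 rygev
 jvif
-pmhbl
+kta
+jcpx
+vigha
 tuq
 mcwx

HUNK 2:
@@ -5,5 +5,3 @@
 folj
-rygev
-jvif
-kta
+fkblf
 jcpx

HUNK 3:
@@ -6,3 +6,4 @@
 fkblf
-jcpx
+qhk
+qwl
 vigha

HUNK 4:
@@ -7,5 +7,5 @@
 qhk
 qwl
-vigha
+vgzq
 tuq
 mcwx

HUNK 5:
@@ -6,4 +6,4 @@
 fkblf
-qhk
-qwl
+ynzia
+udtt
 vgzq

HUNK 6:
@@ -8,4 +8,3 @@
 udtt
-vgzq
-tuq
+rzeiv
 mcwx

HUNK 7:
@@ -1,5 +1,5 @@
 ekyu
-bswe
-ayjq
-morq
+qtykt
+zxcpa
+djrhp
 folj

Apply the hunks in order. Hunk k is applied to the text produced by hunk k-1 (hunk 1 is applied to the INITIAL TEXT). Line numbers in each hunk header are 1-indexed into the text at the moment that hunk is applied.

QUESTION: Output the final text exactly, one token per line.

Answer: ekyu
qtykt
zxcpa
djrhp
folj
fkblf
ynzia
udtt
rzeiv
mcwx

Derivation:
Hunk 1: at line 6 remove [pmhbl] add [kta,jcpx,vigha] -> 12 lines: ekyu bswe ayjq morq folj rygev jvif kta jcpx vigha tuq mcwx
Hunk 2: at line 5 remove [rygev,jvif,kta] add [fkblf] -> 10 lines: ekyu bswe ayjq morq folj fkblf jcpx vigha tuq mcwx
Hunk 3: at line 6 remove [jcpx] add [qhk,qwl] -> 11 lines: ekyu bswe ayjq morq folj fkblf qhk qwl vigha tuq mcwx
Hunk 4: at line 7 remove [vigha] add [vgzq] -> 11 lines: ekyu bswe ayjq morq folj fkblf qhk qwl vgzq tuq mcwx
Hunk 5: at line 6 remove [qhk,qwl] add [ynzia,udtt] -> 11 lines: ekyu bswe ayjq morq folj fkblf ynzia udtt vgzq tuq mcwx
Hunk 6: at line 8 remove [vgzq,tuq] add [rzeiv] -> 10 lines: ekyu bswe ayjq morq folj fkblf ynzia udtt rzeiv mcwx
Hunk 7: at line 1 remove [bswe,ayjq,morq] add [qtykt,zxcpa,djrhp] -> 10 lines: ekyu qtykt zxcpa djrhp folj fkblf ynzia udtt rzeiv mcwx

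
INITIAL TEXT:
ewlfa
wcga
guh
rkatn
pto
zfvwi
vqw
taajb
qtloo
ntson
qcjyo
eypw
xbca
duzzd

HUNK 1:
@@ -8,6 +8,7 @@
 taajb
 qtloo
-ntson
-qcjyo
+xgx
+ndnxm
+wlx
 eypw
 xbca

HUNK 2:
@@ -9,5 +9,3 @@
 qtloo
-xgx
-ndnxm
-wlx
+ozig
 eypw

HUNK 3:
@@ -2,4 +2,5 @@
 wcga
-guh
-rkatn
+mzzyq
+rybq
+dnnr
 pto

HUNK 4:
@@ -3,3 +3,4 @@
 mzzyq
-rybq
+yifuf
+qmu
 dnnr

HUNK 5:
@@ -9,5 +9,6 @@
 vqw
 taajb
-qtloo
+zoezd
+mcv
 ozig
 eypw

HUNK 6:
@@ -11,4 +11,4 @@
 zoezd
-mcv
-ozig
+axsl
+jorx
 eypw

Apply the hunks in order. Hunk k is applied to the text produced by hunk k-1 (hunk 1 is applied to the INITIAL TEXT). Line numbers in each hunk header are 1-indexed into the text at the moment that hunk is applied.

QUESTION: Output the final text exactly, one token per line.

Hunk 1: at line 8 remove [ntson,qcjyo] add [xgx,ndnxm,wlx] -> 15 lines: ewlfa wcga guh rkatn pto zfvwi vqw taajb qtloo xgx ndnxm wlx eypw xbca duzzd
Hunk 2: at line 9 remove [xgx,ndnxm,wlx] add [ozig] -> 13 lines: ewlfa wcga guh rkatn pto zfvwi vqw taajb qtloo ozig eypw xbca duzzd
Hunk 3: at line 2 remove [guh,rkatn] add [mzzyq,rybq,dnnr] -> 14 lines: ewlfa wcga mzzyq rybq dnnr pto zfvwi vqw taajb qtloo ozig eypw xbca duzzd
Hunk 4: at line 3 remove [rybq] add [yifuf,qmu] -> 15 lines: ewlfa wcga mzzyq yifuf qmu dnnr pto zfvwi vqw taajb qtloo ozig eypw xbca duzzd
Hunk 5: at line 9 remove [qtloo] add [zoezd,mcv] -> 16 lines: ewlfa wcga mzzyq yifuf qmu dnnr pto zfvwi vqw taajb zoezd mcv ozig eypw xbca duzzd
Hunk 6: at line 11 remove [mcv,ozig] add [axsl,jorx] -> 16 lines: ewlfa wcga mzzyq yifuf qmu dnnr pto zfvwi vqw taajb zoezd axsl jorx eypw xbca duzzd

Answer: ewlfa
wcga
mzzyq
yifuf
qmu
dnnr
pto
zfvwi
vqw
taajb
zoezd
axsl
jorx
eypw
xbca
duzzd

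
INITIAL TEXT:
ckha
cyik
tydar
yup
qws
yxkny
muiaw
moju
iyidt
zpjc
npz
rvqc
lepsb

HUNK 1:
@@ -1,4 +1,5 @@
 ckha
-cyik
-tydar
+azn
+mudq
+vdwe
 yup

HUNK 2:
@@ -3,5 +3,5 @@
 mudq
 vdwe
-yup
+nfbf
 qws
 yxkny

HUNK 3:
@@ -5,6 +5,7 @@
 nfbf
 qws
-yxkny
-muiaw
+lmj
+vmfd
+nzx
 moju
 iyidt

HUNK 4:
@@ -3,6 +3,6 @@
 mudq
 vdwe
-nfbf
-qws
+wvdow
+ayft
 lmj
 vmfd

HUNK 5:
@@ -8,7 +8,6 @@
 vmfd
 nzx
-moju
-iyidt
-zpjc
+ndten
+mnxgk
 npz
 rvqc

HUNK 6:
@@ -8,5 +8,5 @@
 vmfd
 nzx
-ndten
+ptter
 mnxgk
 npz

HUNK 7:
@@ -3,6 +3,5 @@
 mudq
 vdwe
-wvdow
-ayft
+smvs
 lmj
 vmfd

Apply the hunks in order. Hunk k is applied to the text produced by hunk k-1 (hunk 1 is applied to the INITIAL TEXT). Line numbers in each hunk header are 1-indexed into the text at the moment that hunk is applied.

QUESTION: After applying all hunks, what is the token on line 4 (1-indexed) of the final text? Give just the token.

Answer: vdwe

Derivation:
Hunk 1: at line 1 remove [cyik,tydar] add [azn,mudq,vdwe] -> 14 lines: ckha azn mudq vdwe yup qws yxkny muiaw moju iyidt zpjc npz rvqc lepsb
Hunk 2: at line 3 remove [yup] add [nfbf] -> 14 lines: ckha azn mudq vdwe nfbf qws yxkny muiaw moju iyidt zpjc npz rvqc lepsb
Hunk 3: at line 5 remove [yxkny,muiaw] add [lmj,vmfd,nzx] -> 15 lines: ckha azn mudq vdwe nfbf qws lmj vmfd nzx moju iyidt zpjc npz rvqc lepsb
Hunk 4: at line 3 remove [nfbf,qws] add [wvdow,ayft] -> 15 lines: ckha azn mudq vdwe wvdow ayft lmj vmfd nzx moju iyidt zpjc npz rvqc lepsb
Hunk 5: at line 8 remove [moju,iyidt,zpjc] add [ndten,mnxgk] -> 14 lines: ckha azn mudq vdwe wvdow ayft lmj vmfd nzx ndten mnxgk npz rvqc lepsb
Hunk 6: at line 8 remove [ndten] add [ptter] -> 14 lines: ckha azn mudq vdwe wvdow ayft lmj vmfd nzx ptter mnxgk npz rvqc lepsb
Hunk 7: at line 3 remove [wvdow,ayft] add [smvs] -> 13 lines: ckha azn mudq vdwe smvs lmj vmfd nzx ptter mnxgk npz rvqc lepsb
Final line 4: vdwe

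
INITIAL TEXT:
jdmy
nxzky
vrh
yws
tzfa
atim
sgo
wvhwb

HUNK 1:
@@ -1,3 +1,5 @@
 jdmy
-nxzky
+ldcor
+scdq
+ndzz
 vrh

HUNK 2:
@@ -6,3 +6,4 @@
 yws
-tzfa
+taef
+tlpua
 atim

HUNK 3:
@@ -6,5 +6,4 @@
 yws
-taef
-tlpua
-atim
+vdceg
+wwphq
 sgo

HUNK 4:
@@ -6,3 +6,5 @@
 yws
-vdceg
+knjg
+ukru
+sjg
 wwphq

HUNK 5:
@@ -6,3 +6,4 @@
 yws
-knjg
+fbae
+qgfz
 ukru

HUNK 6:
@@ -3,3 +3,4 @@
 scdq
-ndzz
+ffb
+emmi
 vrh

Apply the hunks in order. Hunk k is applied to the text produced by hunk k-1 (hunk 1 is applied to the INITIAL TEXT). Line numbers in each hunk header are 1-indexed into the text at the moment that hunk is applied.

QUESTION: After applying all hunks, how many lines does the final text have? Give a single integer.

Hunk 1: at line 1 remove [nxzky] add [ldcor,scdq,ndzz] -> 10 lines: jdmy ldcor scdq ndzz vrh yws tzfa atim sgo wvhwb
Hunk 2: at line 6 remove [tzfa] add [taef,tlpua] -> 11 lines: jdmy ldcor scdq ndzz vrh yws taef tlpua atim sgo wvhwb
Hunk 3: at line 6 remove [taef,tlpua,atim] add [vdceg,wwphq] -> 10 lines: jdmy ldcor scdq ndzz vrh yws vdceg wwphq sgo wvhwb
Hunk 4: at line 6 remove [vdceg] add [knjg,ukru,sjg] -> 12 lines: jdmy ldcor scdq ndzz vrh yws knjg ukru sjg wwphq sgo wvhwb
Hunk 5: at line 6 remove [knjg] add [fbae,qgfz] -> 13 lines: jdmy ldcor scdq ndzz vrh yws fbae qgfz ukru sjg wwphq sgo wvhwb
Hunk 6: at line 3 remove [ndzz] add [ffb,emmi] -> 14 lines: jdmy ldcor scdq ffb emmi vrh yws fbae qgfz ukru sjg wwphq sgo wvhwb
Final line count: 14

Answer: 14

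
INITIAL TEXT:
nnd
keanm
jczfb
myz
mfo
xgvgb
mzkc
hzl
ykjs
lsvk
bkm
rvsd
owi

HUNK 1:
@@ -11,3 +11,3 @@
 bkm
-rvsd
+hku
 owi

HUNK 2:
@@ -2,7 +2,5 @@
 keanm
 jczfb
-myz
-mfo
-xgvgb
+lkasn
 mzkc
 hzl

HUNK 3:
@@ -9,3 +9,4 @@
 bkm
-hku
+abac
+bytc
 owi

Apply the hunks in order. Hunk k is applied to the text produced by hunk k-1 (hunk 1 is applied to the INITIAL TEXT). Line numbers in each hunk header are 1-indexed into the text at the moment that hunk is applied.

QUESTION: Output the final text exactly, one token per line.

Hunk 1: at line 11 remove [rvsd] add [hku] -> 13 lines: nnd keanm jczfb myz mfo xgvgb mzkc hzl ykjs lsvk bkm hku owi
Hunk 2: at line 2 remove [myz,mfo,xgvgb] add [lkasn] -> 11 lines: nnd keanm jczfb lkasn mzkc hzl ykjs lsvk bkm hku owi
Hunk 3: at line 9 remove [hku] add [abac,bytc] -> 12 lines: nnd keanm jczfb lkasn mzkc hzl ykjs lsvk bkm abac bytc owi

Answer: nnd
keanm
jczfb
lkasn
mzkc
hzl
ykjs
lsvk
bkm
abac
bytc
owi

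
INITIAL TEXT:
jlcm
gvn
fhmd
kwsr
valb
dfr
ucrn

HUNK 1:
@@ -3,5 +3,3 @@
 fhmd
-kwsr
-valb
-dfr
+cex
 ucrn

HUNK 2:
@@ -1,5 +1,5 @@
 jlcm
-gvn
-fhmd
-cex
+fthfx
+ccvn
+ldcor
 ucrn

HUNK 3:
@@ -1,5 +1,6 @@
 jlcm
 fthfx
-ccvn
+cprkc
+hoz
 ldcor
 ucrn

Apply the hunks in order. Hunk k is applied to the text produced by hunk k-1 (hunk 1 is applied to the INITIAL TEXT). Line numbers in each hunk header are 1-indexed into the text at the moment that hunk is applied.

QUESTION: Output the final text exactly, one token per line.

Hunk 1: at line 3 remove [kwsr,valb,dfr] add [cex] -> 5 lines: jlcm gvn fhmd cex ucrn
Hunk 2: at line 1 remove [gvn,fhmd,cex] add [fthfx,ccvn,ldcor] -> 5 lines: jlcm fthfx ccvn ldcor ucrn
Hunk 3: at line 1 remove [ccvn] add [cprkc,hoz] -> 6 lines: jlcm fthfx cprkc hoz ldcor ucrn

Answer: jlcm
fthfx
cprkc
hoz
ldcor
ucrn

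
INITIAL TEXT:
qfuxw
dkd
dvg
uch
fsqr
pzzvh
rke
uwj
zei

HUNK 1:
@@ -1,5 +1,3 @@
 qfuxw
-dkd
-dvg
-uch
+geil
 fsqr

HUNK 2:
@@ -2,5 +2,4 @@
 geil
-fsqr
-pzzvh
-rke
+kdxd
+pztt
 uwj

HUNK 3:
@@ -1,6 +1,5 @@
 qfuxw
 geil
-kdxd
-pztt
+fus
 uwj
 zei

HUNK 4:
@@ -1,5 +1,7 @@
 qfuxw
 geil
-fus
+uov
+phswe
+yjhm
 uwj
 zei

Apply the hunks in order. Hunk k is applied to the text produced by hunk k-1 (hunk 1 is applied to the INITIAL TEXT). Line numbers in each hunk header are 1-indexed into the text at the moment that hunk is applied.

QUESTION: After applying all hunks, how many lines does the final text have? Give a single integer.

Hunk 1: at line 1 remove [dkd,dvg,uch] add [geil] -> 7 lines: qfuxw geil fsqr pzzvh rke uwj zei
Hunk 2: at line 2 remove [fsqr,pzzvh,rke] add [kdxd,pztt] -> 6 lines: qfuxw geil kdxd pztt uwj zei
Hunk 3: at line 1 remove [kdxd,pztt] add [fus] -> 5 lines: qfuxw geil fus uwj zei
Hunk 4: at line 1 remove [fus] add [uov,phswe,yjhm] -> 7 lines: qfuxw geil uov phswe yjhm uwj zei
Final line count: 7

Answer: 7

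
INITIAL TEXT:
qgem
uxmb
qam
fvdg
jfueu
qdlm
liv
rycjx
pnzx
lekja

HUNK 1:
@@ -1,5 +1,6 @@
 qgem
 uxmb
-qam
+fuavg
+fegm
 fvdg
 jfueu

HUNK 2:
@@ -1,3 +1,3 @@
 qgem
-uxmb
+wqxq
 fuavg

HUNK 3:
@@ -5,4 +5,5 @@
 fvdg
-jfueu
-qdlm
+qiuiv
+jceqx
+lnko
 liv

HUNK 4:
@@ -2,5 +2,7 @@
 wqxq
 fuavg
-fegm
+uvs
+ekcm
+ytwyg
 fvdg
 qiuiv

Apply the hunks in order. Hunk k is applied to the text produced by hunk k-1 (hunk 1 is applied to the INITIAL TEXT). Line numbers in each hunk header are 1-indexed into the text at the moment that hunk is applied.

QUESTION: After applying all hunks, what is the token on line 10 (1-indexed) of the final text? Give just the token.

Answer: lnko

Derivation:
Hunk 1: at line 1 remove [qam] add [fuavg,fegm] -> 11 lines: qgem uxmb fuavg fegm fvdg jfueu qdlm liv rycjx pnzx lekja
Hunk 2: at line 1 remove [uxmb] add [wqxq] -> 11 lines: qgem wqxq fuavg fegm fvdg jfueu qdlm liv rycjx pnzx lekja
Hunk 3: at line 5 remove [jfueu,qdlm] add [qiuiv,jceqx,lnko] -> 12 lines: qgem wqxq fuavg fegm fvdg qiuiv jceqx lnko liv rycjx pnzx lekja
Hunk 4: at line 2 remove [fegm] add [uvs,ekcm,ytwyg] -> 14 lines: qgem wqxq fuavg uvs ekcm ytwyg fvdg qiuiv jceqx lnko liv rycjx pnzx lekja
Final line 10: lnko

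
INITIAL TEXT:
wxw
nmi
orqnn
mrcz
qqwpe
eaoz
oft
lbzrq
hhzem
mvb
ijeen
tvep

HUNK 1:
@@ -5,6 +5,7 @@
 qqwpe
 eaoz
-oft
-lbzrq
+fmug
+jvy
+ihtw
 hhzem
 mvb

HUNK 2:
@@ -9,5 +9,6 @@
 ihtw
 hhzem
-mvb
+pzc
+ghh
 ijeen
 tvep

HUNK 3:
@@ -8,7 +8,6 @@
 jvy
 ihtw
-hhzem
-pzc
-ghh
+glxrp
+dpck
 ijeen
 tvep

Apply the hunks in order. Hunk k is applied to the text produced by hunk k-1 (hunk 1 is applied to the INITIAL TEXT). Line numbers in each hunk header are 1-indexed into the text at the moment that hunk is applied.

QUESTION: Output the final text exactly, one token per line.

Hunk 1: at line 5 remove [oft,lbzrq] add [fmug,jvy,ihtw] -> 13 lines: wxw nmi orqnn mrcz qqwpe eaoz fmug jvy ihtw hhzem mvb ijeen tvep
Hunk 2: at line 9 remove [mvb] add [pzc,ghh] -> 14 lines: wxw nmi orqnn mrcz qqwpe eaoz fmug jvy ihtw hhzem pzc ghh ijeen tvep
Hunk 3: at line 8 remove [hhzem,pzc,ghh] add [glxrp,dpck] -> 13 lines: wxw nmi orqnn mrcz qqwpe eaoz fmug jvy ihtw glxrp dpck ijeen tvep

Answer: wxw
nmi
orqnn
mrcz
qqwpe
eaoz
fmug
jvy
ihtw
glxrp
dpck
ijeen
tvep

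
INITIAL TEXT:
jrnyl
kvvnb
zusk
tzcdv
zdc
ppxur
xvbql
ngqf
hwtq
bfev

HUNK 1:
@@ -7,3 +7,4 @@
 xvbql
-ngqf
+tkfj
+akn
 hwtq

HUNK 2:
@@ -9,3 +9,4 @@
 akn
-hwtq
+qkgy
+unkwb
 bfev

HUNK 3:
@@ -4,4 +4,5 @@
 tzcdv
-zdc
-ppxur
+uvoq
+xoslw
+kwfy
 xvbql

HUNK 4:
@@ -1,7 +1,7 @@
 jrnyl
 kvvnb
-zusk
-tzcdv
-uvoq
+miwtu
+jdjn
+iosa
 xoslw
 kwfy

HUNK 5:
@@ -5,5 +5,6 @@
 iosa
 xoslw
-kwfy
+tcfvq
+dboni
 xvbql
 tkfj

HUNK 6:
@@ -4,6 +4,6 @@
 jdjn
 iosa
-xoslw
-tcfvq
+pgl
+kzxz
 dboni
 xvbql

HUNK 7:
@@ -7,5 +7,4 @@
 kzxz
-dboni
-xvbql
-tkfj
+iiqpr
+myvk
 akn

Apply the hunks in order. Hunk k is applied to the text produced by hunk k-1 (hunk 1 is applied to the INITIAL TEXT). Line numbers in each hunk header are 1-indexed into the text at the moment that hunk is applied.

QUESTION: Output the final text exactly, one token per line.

Hunk 1: at line 7 remove [ngqf] add [tkfj,akn] -> 11 lines: jrnyl kvvnb zusk tzcdv zdc ppxur xvbql tkfj akn hwtq bfev
Hunk 2: at line 9 remove [hwtq] add [qkgy,unkwb] -> 12 lines: jrnyl kvvnb zusk tzcdv zdc ppxur xvbql tkfj akn qkgy unkwb bfev
Hunk 3: at line 4 remove [zdc,ppxur] add [uvoq,xoslw,kwfy] -> 13 lines: jrnyl kvvnb zusk tzcdv uvoq xoslw kwfy xvbql tkfj akn qkgy unkwb bfev
Hunk 4: at line 1 remove [zusk,tzcdv,uvoq] add [miwtu,jdjn,iosa] -> 13 lines: jrnyl kvvnb miwtu jdjn iosa xoslw kwfy xvbql tkfj akn qkgy unkwb bfev
Hunk 5: at line 5 remove [kwfy] add [tcfvq,dboni] -> 14 lines: jrnyl kvvnb miwtu jdjn iosa xoslw tcfvq dboni xvbql tkfj akn qkgy unkwb bfev
Hunk 6: at line 4 remove [xoslw,tcfvq] add [pgl,kzxz] -> 14 lines: jrnyl kvvnb miwtu jdjn iosa pgl kzxz dboni xvbql tkfj akn qkgy unkwb bfev
Hunk 7: at line 7 remove [dboni,xvbql,tkfj] add [iiqpr,myvk] -> 13 lines: jrnyl kvvnb miwtu jdjn iosa pgl kzxz iiqpr myvk akn qkgy unkwb bfev

Answer: jrnyl
kvvnb
miwtu
jdjn
iosa
pgl
kzxz
iiqpr
myvk
akn
qkgy
unkwb
bfev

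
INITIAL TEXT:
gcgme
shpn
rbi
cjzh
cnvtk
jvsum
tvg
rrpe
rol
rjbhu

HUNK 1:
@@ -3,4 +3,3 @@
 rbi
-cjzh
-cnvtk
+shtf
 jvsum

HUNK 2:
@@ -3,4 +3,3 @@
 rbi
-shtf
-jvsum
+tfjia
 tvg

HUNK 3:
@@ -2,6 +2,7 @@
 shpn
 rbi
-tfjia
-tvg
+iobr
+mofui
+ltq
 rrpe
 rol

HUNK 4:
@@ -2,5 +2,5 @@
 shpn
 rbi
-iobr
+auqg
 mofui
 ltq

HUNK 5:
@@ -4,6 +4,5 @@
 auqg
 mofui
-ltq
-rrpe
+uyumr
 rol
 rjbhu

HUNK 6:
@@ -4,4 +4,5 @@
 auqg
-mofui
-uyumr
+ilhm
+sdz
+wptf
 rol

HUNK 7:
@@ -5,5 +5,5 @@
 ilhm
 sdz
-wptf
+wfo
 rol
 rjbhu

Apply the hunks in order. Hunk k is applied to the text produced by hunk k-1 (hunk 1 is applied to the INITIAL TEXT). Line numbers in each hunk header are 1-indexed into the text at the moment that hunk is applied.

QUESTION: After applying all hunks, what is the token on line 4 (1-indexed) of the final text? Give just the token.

Answer: auqg

Derivation:
Hunk 1: at line 3 remove [cjzh,cnvtk] add [shtf] -> 9 lines: gcgme shpn rbi shtf jvsum tvg rrpe rol rjbhu
Hunk 2: at line 3 remove [shtf,jvsum] add [tfjia] -> 8 lines: gcgme shpn rbi tfjia tvg rrpe rol rjbhu
Hunk 3: at line 2 remove [tfjia,tvg] add [iobr,mofui,ltq] -> 9 lines: gcgme shpn rbi iobr mofui ltq rrpe rol rjbhu
Hunk 4: at line 2 remove [iobr] add [auqg] -> 9 lines: gcgme shpn rbi auqg mofui ltq rrpe rol rjbhu
Hunk 5: at line 4 remove [ltq,rrpe] add [uyumr] -> 8 lines: gcgme shpn rbi auqg mofui uyumr rol rjbhu
Hunk 6: at line 4 remove [mofui,uyumr] add [ilhm,sdz,wptf] -> 9 lines: gcgme shpn rbi auqg ilhm sdz wptf rol rjbhu
Hunk 7: at line 5 remove [wptf] add [wfo] -> 9 lines: gcgme shpn rbi auqg ilhm sdz wfo rol rjbhu
Final line 4: auqg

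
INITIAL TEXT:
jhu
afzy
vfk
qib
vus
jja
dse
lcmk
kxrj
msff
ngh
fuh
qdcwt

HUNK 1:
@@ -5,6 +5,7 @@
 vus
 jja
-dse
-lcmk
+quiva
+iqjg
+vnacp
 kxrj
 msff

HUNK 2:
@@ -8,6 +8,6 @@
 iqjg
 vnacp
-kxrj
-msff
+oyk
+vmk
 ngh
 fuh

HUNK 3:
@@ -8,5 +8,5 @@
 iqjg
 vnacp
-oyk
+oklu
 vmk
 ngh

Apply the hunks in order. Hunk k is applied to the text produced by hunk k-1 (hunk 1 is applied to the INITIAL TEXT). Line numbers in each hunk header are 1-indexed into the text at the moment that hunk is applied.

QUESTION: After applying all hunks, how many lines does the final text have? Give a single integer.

Answer: 14

Derivation:
Hunk 1: at line 5 remove [dse,lcmk] add [quiva,iqjg,vnacp] -> 14 lines: jhu afzy vfk qib vus jja quiva iqjg vnacp kxrj msff ngh fuh qdcwt
Hunk 2: at line 8 remove [kxrj,msff] add [oyk,vmk] -> 14 lines: jhu afzy vfk qib vus jja quiva iqjg vnacp oyk vmk ngh fuh qdcwt
Hunk 3: at line 8 remove [oyk] add [oklu] -> 14 lines: jhu afzy vfk qib vus jja quiva iqjg vnacp oklu vmk ngh fuh qdcwt
Final line count: 14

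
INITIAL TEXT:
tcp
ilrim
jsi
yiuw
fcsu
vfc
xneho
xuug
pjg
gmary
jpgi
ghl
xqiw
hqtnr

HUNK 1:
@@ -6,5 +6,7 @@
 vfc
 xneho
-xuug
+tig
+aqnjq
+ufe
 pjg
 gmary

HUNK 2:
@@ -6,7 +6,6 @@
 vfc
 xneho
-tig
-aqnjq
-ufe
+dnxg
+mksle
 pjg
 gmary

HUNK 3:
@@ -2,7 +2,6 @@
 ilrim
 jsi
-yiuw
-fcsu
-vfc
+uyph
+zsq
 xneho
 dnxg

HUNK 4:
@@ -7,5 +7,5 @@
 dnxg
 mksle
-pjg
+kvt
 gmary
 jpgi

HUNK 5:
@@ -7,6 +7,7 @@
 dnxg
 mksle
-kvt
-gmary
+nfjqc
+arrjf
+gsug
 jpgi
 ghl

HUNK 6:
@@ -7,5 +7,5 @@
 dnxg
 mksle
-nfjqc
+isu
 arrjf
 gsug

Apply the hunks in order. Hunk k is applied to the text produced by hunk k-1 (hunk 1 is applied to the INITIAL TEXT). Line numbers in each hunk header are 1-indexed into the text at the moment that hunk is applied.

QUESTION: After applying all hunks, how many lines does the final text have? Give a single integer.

Answer: 15

Derivation:
Hunk 1: at line 6 remove [xuug] add [tig,aqnjq,ufe] -> 16 lines: tcp ilrim jsi yiuw fcsu vfc xneho tig aqnjq ufe pjg gmary jpgi ghl xqiw hqtnr
Hunk 2: at line 6 remove [tig,aqnjq,ufe] add [dnxg,mksle] -> 15 lines: tcp ilrim jsi yiuw fcsu vfc xneho dnxg mksle pjg gmary jpgi ghl xqiw hqtnr
Hunk 3: at line 2 remove [yiuw,fcsu,vfc] add [uyph,zsq] -> 14 lines: tcp ilrim jsi uyph zsq xneho dnxg mksle pjg gmary jpgi ghl xqiw hqtnr
Hunk 4: at line 7 remove [pjg] add [kvt] -> 14 lines: tcp ilrim jsi uyph zsq xneho dnxg mksle kvt gmary jpgi ghl xqiw hqtnr
Hunk 5: at line 7 remove [kvt,gmary] add [nfjqc,arrjf,gsug] -> 15 lines: tcp ilrim jsi uyph zsq xneho dnxg mksle nfjqc arrjf gsug jpgi ghl xqiw hqtnr
Hunk 6: at line 7 remove [nfjqc] add [isu] -> 15 lines: tcp ilrim jsi uyph zsq xneho dnxg mksle isu arrjf gsug jpgi ghl xqiw hqtnr
Final line count: 15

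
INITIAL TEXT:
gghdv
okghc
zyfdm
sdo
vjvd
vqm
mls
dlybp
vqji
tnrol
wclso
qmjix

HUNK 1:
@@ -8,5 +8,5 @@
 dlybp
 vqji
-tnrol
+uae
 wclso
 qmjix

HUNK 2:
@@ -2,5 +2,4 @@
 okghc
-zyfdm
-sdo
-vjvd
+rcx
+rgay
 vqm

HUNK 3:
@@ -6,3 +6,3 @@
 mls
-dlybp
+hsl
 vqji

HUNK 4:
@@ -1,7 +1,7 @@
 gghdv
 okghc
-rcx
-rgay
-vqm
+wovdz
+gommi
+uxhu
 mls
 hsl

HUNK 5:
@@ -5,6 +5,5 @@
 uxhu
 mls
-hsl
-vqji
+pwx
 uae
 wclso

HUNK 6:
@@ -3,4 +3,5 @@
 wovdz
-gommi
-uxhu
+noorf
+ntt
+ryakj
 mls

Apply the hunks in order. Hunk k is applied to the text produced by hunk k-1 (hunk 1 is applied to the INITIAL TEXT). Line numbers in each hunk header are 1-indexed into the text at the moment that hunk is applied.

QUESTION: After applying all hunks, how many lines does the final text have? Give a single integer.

Answer: 11

Derivation:
Hunk 1: at line 8 remove [tnrol] add [uae] -> 12 lines: gghdv okghc zyfdm sdo vjvd vqm mls dlybp vqji uae wclso qmjix
Hunk 2: at line 2 remove [zyfdm,sdo,vjvd] add [rcx,rgay] -> 11 lines: gghdv okghc rcx rgay vqm mls dlybp vqji uae wclso qmjix
Hunk 3: at line 6 remove [dlybp] add [hsl] -> 11 lines: gghdv okghc rcx rgay vqm mls hsl vqji uae wclso qmjix
Hunk 4: at line 1 remove [rcx,rgay,vqm] add [wovdz,gommi,uxhu] -> 11 lines: gghdv okghc wovdz gommi uxhu mls hsl vqji uae wclso qmjix
Hunk 5: at line 5 remove [hsl,vqji] add [pwx] -> 10 lines: gghdv okghc wovdz gommi uxhu mls pwx uae wclso qmjix
Hunk 6: at line 3 remove [gommi,uxhu] add [noorf,ntt,ryakj] -> 11 lines: gghdv okghc wovdz noorf ntt ryakj mls pwx uae wclso qmjix
Final line count: 11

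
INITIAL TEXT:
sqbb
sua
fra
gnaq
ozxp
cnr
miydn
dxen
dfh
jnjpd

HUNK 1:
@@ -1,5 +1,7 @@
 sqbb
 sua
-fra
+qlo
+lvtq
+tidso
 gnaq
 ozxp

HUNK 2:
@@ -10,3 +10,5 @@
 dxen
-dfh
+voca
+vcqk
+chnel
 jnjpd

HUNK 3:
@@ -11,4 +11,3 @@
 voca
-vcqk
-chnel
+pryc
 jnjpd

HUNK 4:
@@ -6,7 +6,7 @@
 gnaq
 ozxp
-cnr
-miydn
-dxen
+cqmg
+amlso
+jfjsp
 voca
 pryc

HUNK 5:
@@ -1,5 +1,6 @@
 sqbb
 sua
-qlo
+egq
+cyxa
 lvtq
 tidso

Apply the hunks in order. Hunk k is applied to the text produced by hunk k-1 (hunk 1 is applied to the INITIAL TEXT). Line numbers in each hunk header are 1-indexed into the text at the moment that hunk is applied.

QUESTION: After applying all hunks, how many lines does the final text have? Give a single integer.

Answer: 14

Derivation:
Hunk 1: at line 1 remove [fra] add [qlo,lvtq,tidso] -> 12 lines: sqbb sua qlo lvtq tidso gnaq ozxp cnr miydn dxen dfh jnjpd
Hunk 2: at line 10 remove [dfh] add [voca,vcqk,chnel] -> 14 lines: sqbb sua qlo lvtq tidso gnaq ozxp cnr miydn dxen voca vcqk chnel jnjpd
Hunk 3: at line 11 remove [vcqk,chnel] add [pryc] -> 13 lines: sqbb sua qlo lvtq tidso gnaq ozxp cnr miydn dxen voca pryc jnjpd
Hunk 4: at line 6 remove [cnr,miydn,dxen] add [cqmg,amlso,jfjsp] -> 13 lines: sqbb sua qlo lvtq tidso gnaq ozxp cqmg amlso jfjsp voca pryc jnjpd
Hunk 5: at line 1 remove [qlo] add [egq,cyxa] -> 14 lines: sqbb sua egq cyxa lvtq tidso gnaq ozxp cqmg amlso jfjsp voca pryc jnjpd
Final line count: 14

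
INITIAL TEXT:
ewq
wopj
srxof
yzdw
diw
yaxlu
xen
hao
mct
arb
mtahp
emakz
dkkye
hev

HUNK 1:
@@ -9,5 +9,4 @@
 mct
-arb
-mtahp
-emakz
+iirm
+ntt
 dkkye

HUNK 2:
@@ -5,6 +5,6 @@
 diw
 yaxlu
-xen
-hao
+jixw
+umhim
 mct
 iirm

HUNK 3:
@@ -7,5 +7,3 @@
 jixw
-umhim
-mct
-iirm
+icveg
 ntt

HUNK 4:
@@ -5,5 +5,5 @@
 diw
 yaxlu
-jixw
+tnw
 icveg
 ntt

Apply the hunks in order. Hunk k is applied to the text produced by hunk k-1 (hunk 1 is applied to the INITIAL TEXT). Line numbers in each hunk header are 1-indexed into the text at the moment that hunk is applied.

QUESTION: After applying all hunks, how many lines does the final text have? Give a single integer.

Answer: 11

Derivation:
Hunk 1: at line 9 remove [arb,mtahp,emakz] add [iirm,ntt] -> 13 lines: ewq wopj srxof yzdw diw yaxlu xen hao mct iirm ntt dkkye hev
Hunk 2: at line 5 remove [xen,hao] add [jixw,umhim] -> 13 lines: ewq wopj srxof yzdw diw yaxlu jixw umhim mct iirm ntt dkkye hev
Hunk 3: at line 7 remove [umhim,mct,iirm] add [icveg] -> 11 lines: ewq wopj srxof yzdw diw yaxlu jixw icveg ntt dkkye hev
Hunk 4: at line 5 remove [jixw] add [tnw] -> 11 lines: ewq wopj srxof yzdw diw yaxlu tnw icveg ntt dkkye hev
Final line count: 11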